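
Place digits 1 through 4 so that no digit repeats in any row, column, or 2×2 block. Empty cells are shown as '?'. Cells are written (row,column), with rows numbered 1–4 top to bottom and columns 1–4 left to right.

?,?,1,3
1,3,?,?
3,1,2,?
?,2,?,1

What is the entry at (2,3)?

(1,2) = 4: row 1 has {1,3}; col 2 has {1,2,3}; box has {1,3} → only 4 remains.
(2,3) = 4: row 2 has {1,3}; col 3 has {1,2}; box has {1,3} → only 4 remains.

4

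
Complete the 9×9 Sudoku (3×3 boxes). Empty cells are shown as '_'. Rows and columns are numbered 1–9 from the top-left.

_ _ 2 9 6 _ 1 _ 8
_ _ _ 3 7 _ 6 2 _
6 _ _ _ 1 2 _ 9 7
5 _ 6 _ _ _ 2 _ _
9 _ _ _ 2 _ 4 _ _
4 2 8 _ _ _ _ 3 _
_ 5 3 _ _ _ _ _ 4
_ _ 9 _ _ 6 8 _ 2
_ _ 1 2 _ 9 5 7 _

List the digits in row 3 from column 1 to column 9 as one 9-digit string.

R2C9 = 5: row 2 has {2,3,6,7}; col 9 has {2,4,7,8}; box has {1,2,6,7,8,9} → only 5 remains.
R3C7 = 3: row 3 has {1,2,6,7,9}; col 7 has {1,2,4,5,6,8}; box has {1,2,5,6,7,8,9} → only 3 remains.
R5C3 = 7: row 5 has {2,4,9}; col 3 has {1,2,3,6,8,9}; box has {2,4,5,6,8,9} → only 7 remains.
R7C5 = 8: row 7 has {3,4,5}; col 5 has {1,2,6,7}; box has {2,6,9} → only 8 remains.
R7C7 = 9: row 7 has {3,4,5,8}; col 7 has {1,2,3,4,5,6,8}; box has {2,4,5,7,8} → only 9 remains.
R8C1 = 7: row 8 has {2,6,8,9}; col 1 has {4,5,6,9}; box has {1,3,5,9} → only 7 remains.
R8C2 = 4: row 8 has {2,6,7,8,9}; col 2 has {2,5}; box has {1,3,5,7,9} → only 4 remains.
R8C8 = 1: row 8 has {2,4,6,7,8,9}; col 8 has {2,3,7,9}; box has {2,4,5,7,8,9} → only 1 remains.
R9C1 = 8: row 9 has {1,2,5,7,9}; col 1 has {4,5,6,7,9}; box has {1,3,4,5,7,9} → only 8 remains.
R9C2 = 6: row 9 has {1,2,5,7,8,9}; col 2 has {2,4,5}; box has {1,3,4,5,7,8,9} → only 6 remains.
R9C9 = 3: row 9 has {1,2,5,6,7,8,9}; col 9 has {2,4,5,7,8}; box has {1,2,4,5,7,8,9} → only 3 remains.
R1C1 = 3: row 1 has {1,2,6,8,9}; col 1 has {4,5,6,7,8,9}; box has {2,6} → only 3 remains.
R1C2 = 7: row 1 has {1,2,3,6,8,9}; col 2 has {2,4,5,6}; box has {2,3,6} → only 7 remains.
R1C8 = 4: row 1 has {1,2,3,6,7,8,9}; col 8 has {1,2,3,7,9}; box has {1,2,3,5,6,7,8,9} → only 4 remains.
R2C1 = 1: row 2 has {2,3,5,6,7}; col 1 has {3,4,5,6,7,8,9}; box has {2,3,6,7} → only 1 remains.
R2C3 = 4: row 2 has {1,2,3,5,6,7}; col 3 has {1,2,3,6,7,8,9}; box has {1,2,3,6,7} → only 4 remains.
R2C6 = 8: row 2 has {1,2,3,4,5,6,7}; col 6 has {2,6,9}; box has {1,2,3,6,7,9} → only 8 remains.
R3C2 = 8: row 3 has {1,2,3,6,7,9}; col 2 has {2,4,5,6,7}; box has {1,2,3,4,6,7} → only 8 remains.
R3C3 = 5: row 3 has {1,2,3,6,7,8,9}; col 3 has {1,2,3,4,6,7,8,9}; box has {1,2,3,4,6,7,8} → only 5 remains.
R3C4 = 4: row 3 has {1,2,3,5,6,7,8,9}; col 4 has {2,3,9}; box has {1,2,3,6,7,8,9} → only 4 remains.

685412397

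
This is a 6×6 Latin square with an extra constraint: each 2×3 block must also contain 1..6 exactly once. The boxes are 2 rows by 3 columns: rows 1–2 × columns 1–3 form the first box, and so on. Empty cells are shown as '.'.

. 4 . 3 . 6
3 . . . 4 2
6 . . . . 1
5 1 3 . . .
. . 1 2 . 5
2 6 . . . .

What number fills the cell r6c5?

r1c1 = 1: row 1 has {3,4,6}; col 1 has {2,3,5,6}; box has {3,4} → only 1 remains.
r1c5 = 5: row 1 has {1,3,4,6}; col 5 has {4}; box has {2,3,4,6} → only 5 remains.
r2c2 = 5: row 2 has {2,3,4}; col 2 has {1,4,6}; box has {1,3,4} → only 5 remains.
r2c3 = 6: row 2 has {2,3,4,5}; col 3 has {1,3}; box has {1,3,4,5} → only 6 remains.
r2c4 = 1: row 2 has {2,3,4,5,6}; col 4 has {2,3}; box has {2,3,4,5,6} → only 1 remains.
r3c2 = 2: row 3 has {1,6}; col 2 has {1,4,5,6}; box has {1,3,5,6} → only 2 remains.
r3c3 = 4: row 3 has {1,2,6}; col 3 has {1,3,6}; box has {1,2,3,5,6} → only 4 remains.
r3c4 = 5: row 3 has {1,2,4,6}; col 4 has {1,2,3}; box has {1} → only 5 remains.
r3c5 = 3: row 3 has {1,2,4,5,6}; col 5 has {4,5}; box has {1,5} → only 3 remains.
r4c6 = 4: row 4 has {1,3,5}; col 6 has {1,2,5,6}; box has {1,3,5} → only 4 remains.
r5c1 = 4: row 5 has {1,2,5}; col 1 has {1,2,3,5,6}; box has {1,2,6} → only 4 remains.
r5c2 = 3: row 5 has {1,2,4,5}; col 2 has {1,2,4,5,6}; box has {1,2,4,6} → only 3 remains.
r5c5 = 6: row 5 has {1,2,3,4,5}; col 5 has {3,4,5}; box has {2,5} → only 6 remains.
r6c3 = 5: row 6 has {2,6}; col 3 has {1,3,4,6}; box has {1,2,3,4,6} → only 5 remains.
r6c4 = 4: row 6 has {2,5,6}; col 4 has {1,2,3,5}; box has {2,5,6} → only 4 remains.
r6c5 = 1: row 6 has {2,4,5,6}; col 5 has {3,4,5,6}; box has {2,4,5,6} → only 1 remains.

1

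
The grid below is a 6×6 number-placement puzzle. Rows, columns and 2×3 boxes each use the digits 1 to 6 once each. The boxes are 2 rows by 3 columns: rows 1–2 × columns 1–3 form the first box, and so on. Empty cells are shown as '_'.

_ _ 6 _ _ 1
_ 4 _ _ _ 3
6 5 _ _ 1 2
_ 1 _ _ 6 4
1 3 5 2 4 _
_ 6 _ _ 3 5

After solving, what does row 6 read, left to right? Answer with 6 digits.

row 1, column 2 = 2: row 1 has {1,6}; col 2 has {1,3,4,5,6}; box has {4,6} → only 2 remains.
row 1, column 5 = 5: row 1 has {1,2,6}; col 5 has {1,3,4,6}; box has {1,3} → only 5 remains.
row 2, column 1 = 5: row 2 has {3,4}; col 1 has {1,6}; box has {2,4,6} → only 5 remains.
row 2, column 3 = 1: row 2 has {3,4,5}; col 3 has {5,6}; box has {2,4,5,6} → only 1 remains.
row 2, column 4 = 6: row 2 has {1,3,4,5}; col 4 has {2}; box has {1,3,5} → only 6 remains.
row 2, column 5 = 2: row 2 has {1,3,4,5,6}; col 5 has {1,3,4,5,6}; box has {1,3,5,6} → only 2 remains.
row 3, column 4 = 3: row 3 has {1,2,5,6}; col 4 has {2,6}; box has {1,2,4,6} → only 3 remains.
row 4, column 4 = 5: row 4 has {1,4,6}; col 4 has {2,3,6}; box has {1,2,3,4,6} → only 5 remains.
row 5, column 6 = 6: row 5 has {1,2,3,4,5}; col 6 has {1,2,3,4,5}; box has {2,3,4,5} → only 6 remains.
row 6, column 4 = 1: row 6 has {3,5,6}; col 4 has {2,3,5,6}; box has {2,3,4,5,6} → only 1 remains.
row 1, column 1 = 3: row 1 has {1,2,5,6}; col 1 has {1,5,6}; box has {1,2,4,5,6} → only 3 remains.
row 1, column 4 = 4: row 1 has {1,2,3,5,6}; col 4 has {1,2,3,5,6}; box has {1,2,3,5,6} → only 4 remains.
row 3, column 3 = 4: row 3 has {1,2,3,5,6}; col 3 has {1,5,6}; box has {1,5,6} → only 4 remains.
row 4, column 1 = 2: row 4 has {1,4,5,6}; col 1 has {1,3,5,6}; box has {1,4,5,6} → only 2 remains.
row 4, column 3 = 3: row 4 has {1,2,4,5,6}; col 3 has {1,4,5,6}; box has {1,2,4,5,6} → only 3 remains.
row 6, column 1 = 4: row 6 has {1,3,5,6}; col 1 has {1,2,3,5,6}; box has {1,3,5,6} → only 4 remains.
row 6, column 3 = 2: row 6 has {1,3,4,5,6}; col 3 has {1,3,4,5,6}; box has {1,3,4,5,6} → only 2 remains.

462135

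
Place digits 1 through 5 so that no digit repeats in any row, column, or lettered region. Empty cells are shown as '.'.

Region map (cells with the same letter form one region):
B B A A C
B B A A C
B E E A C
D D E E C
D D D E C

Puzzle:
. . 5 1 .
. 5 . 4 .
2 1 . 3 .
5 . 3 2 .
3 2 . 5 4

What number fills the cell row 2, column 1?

1

row 1, column 1 = 4 (sole candidate).
row 1, column 2 = 3 (sole candidate).
row 1, column 5 = 2 (sole candidate).
row 2, column 1 = 1: row 2 has {4,5}; col 1 has {2,3,4,5}; region has {2,3,4,5} → only 1 remains.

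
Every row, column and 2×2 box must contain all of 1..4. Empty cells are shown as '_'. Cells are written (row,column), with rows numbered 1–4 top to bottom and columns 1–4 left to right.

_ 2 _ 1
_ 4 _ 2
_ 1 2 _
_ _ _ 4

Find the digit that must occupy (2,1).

1

(1,1) = 3 (sole candidate).
(1,3) = 4 (sole candidate).
(2,1) = 1: row 2 has {2,4}; col 1 has {3}; box has {2,3,4} → only 1 remains.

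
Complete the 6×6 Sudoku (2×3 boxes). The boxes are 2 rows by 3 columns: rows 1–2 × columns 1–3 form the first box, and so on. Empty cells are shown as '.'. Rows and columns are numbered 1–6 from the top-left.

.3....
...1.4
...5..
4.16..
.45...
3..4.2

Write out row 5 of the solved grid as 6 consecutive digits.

245316

R1C4 = 2: row 1 has {3}; col 4 has {1,4,5,6}; box has {1,4} → only 2 remains.
R4C6 = 3: row 4 has {1,4,6}; col 6 has {2,4}; box has {5,6} → only 3 remains.
R5C4 = 3: row 5 has {4,5}; col 4 has {1,2,4,5,6}; box has {2,4} → only 3 remains.
R6C3 = 6: row 6 has {2,3,4}; col 3 has {1,5}; box has {3,4,5} → only 6 remains.
R1C3 = 4: row 1 has {2,3}; col 3 has {1,5,6}; box has {3} → only 4 remains.
R2C3 = 2: row 2 has {1,4}; col 3 has {1,4,5,6}; box has {3,4} → only 2 remains.
R3C3 = 3: row 3 has {5}; col 3 has {1,2,4,5,6}; box has {1,4} → only 3 remains.
R3C6 = 1: row 3 has {3,5}; col 6 has {2,3,4}; box has {3,5,6} → only 1 remains.
R4C5 = 2: row 4 has {1,3,4,6}; col 5 has {}; box has {1,3,5,6} → only 2 remains.
R5C6 = 6: row 5 has {3,4,5}; col 6 has {1,2,3,4}; box has {2,3,4} → only 6 remains.
R6C2 = 1: row 6 has {2,3,4,6}; col 2 has {3,4}; box has {3,4,5,6} → only 1 remains.
R6C5 = 5: row 6 has {1,2,3,4,6}; col 5 has {2}; box has {2,3,4,6} → only 5 remains.
R1C5 = 6: row 1 has {2,3,4}; col 5 has {2,5}; box has {1,2,4} → only 6 remains.
R1C6 = 5: row 1 has {2,3,4,6}; col 6 has {1,2,3,4,6}; box has {1,2,4,6} → only 5 remains.
R2C5 = 3: row 2 has {1,2,4}; col 5 has {2,5,6}; box has {1,2,4,5,6} → only 3 remains.
R3C5 = 4: row 3 has {1,3,5}; col 5 has {2,3,5,6}; box has {1,2,3,5,6} → only 4 remains.
R4C2 = 5: row 4 has {1,2,3,4,6}; col 2 has {1,3,4}; box has {1,3,4} → only 5 remains.
R5C1 = 2: row 5 has {3,4,5,6}; col 1 has {3,4}; box has {1,3,4,5,6} → only 2 remains.
R5C5 = 1: row 5 has {2,3,4,5,6}; col 5 has {2,3,4,5,6}; box has {2,3,4,5,6} → only 1 remains.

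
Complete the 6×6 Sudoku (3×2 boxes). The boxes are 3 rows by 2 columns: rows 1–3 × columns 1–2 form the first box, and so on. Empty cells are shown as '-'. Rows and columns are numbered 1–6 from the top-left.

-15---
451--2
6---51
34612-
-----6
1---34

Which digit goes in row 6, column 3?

2

row 1, column 1 = 2 (sole candidate).
row 1, column 6 = 3 (sole candidate).
row 2, column 5 = 6 (sole candidate).
row 3, column 2 = 3 (sole candidate).
row 4, column 6 = 5 (sole candidate).
row 5, column 1 = 5 (sole candidate).
row 5, column 2 = 2 (sole candidate).
row 5, column 5 = 1 (sole candidate).
row 6, column 2 = 6 (sole candidate).
row 6, column 3 = 2: row 6 has {1,3,4,6}; col 3 has {1,5,6}; box has {1,6} → only 2 remains.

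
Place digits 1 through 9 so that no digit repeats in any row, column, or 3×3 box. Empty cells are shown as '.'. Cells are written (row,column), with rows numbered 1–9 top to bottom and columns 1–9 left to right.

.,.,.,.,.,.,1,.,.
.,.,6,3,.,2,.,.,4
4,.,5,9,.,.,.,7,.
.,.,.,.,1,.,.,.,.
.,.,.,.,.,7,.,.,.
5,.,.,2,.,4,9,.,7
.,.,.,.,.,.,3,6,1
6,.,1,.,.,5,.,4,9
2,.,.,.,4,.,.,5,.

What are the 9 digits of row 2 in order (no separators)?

816372594

(9,9) = 8: row 9 has {2,4,5}; col 9 has {1,4,7,9}; box has {1,3,4,5,6,9} → only 8 remains.
(9,7) = 7: row 9 has {2,4,5,8}; col 7 has {1,3,9}; box has {1,3,4,5,6,8,9} → only 7 remains.
(8,7) = 2: row 8 has {1,4,5,6,9}; col 7 has {1,3,7,9}; box has {1,3,4,5,6,7,8,9} → only 2 remains.
(1,4) = 4: in row 1, 4 can only go here (every other open cell in that row sees a 4).
(7,5) = 2: in row 7, 2 can only go here (every other open cell in that row sees a 2).
(7,2) = 5: in row 7, 5 can only go here (every other open cell in that row sees a 5).
(7,3) = 4: in row 7, 4 can only go here (every other open cell in that row sees a 4).
(9,4) = 1: in column 4, 1 can only go here (every other open cell in that column sees a 1).
(9,6) = 6: in row 9, 6 can only go here (every other open cell in that row sees a 6).
(1,6) = 8: row 1 has {1,4}; col 6 has {2,4,5,6,7}; box has {2,3,4,9} → only 8 remains.
(3,5) = 6: row 3 has {4,5,7,9}; col 5 has {1,2,4}; box has {2,3,4,8,9} → only 6 remains.
(3,6) = 1: row 3 has {4,5,6,7,9}; col 6 has {2,4,5,6,7,8}; box has {2,3,4,6,8,9} → only 1 remains.
(3,7) = 8: row 3 has {1,4,5,6,7,9}; col 7 has {1,2,3,7,9}; box has {1,4,7} → only 8 remains.
(7,6) = 9: row 7 has {1,2,3,4,5,6}; col 6 has {1,2,4,5,6,7,8}; box has {1,2,4,5,6} → only 9 remains.
(2,7) = 5: row 2 has {2,3,4,6}; col 7 has {1,2,3,7,8,9}; box has {1,4,7,8} → only 5 remains.
(2,8) = 9: row 2 has {2,3,4,5,6}; col 8 has {4,5,6,7}; box has {1,4,5,7,8} → only 9 remains.
(4,6) = 3: row 4 has {1}; col 6 has {1,2,4,5,6,7,8,9}; box has {1,2,4,7} → only 3 remains.
(6,5) = 8: row 6 has {2,4,5,7,9}; col 5 has {1,2,4,6}; box has {1,2,3,4,7} → only 8 remains.
(2,5) = 7: row 2 has {2,3,4,5,6,9}; col 5 has {1,2,4,6,8}; box has {1,2,3,4,6,8,9} → only 7 remains.
(6,3) = 3: row 6 has {2,4,5,7,8,9}; col 3 has {1,4,5,6}; box has {5} → only 3 remains.
(6,8) = 1: row 6 has {2,3,4,5,7,8,9}; col 8 has {4,5,6,7,9}; box has {7,9} → only 1 remains.
(8,5) = 3: row 8 has {1,2,4,5,6,9}; col 5 has {1,2,4,6,7,8}; box has {1,2,4,5,6,9} → only 3 remains.
(9,3) = 9: row 9 has {1,2,4,5,6,7,8}; col 3 has {1,3,4,5,6}; box has {1,2,4,5,6} → only 9 remains.
(1,5) = 5: row 1 has {1,4,8}; col 5 has {1,2,3,4,6,7,8}; box has {1,2,3,4,6,7,8,9} → only 5 remains.
(5,5) = 9: row 5 has {7}; col 5 has {1,2,3,4,5,6,7,8}; box has {1,2,3,4,7,8} → only 9 remains.
(6,2) = 6: row 6 has {1,2,3,4,5,7,8,9}; col 2 has {5}; box has {3,5} → only 6 remains.
(9,2) = 3: row 9 has {1,2,4,5,6,7,8,9}; col 2 has {5,6}; box has {1,2,4,5,6,9} → only 3 remains.
(3,2) = 2: row 3 has {1,4,5,6,7,8,9}; col 2 has {3,5,6}; box has {4,5,6} → only 2 remains.
(3,9) = 3: row 3 has {1,2,4,5,6,7,8,9}; col 9 has {1,4,7,8,9}; box has {1,4,5,7,8,9} → only 3 remains.
(1,3) = 7: row 1 has {1,4,5,8}; col 3 has {1,3,4,5,6,9}; box has {2,4,5,6} → only 7 remains.
(1,8) = 2: row 1 has {1,4,5,7,8}; col 8 has {1,4,5,6,7,9}; box has {1,3,4,5,7,8,9} → only 2 remains.
(1,9) = 6: row 1 has {1,2,4,5,7,8}; col 9 has {1,3,4,7,8,9}; box has {1,2,3,4,5,7,8,9} → only 6 remains.
(4,8) = 8: row 4 has {1,3}; col 8 has {1,2,4,5,6,7,9}; box has {1,7,9} → only 8 remains.
(5,8) = 3: row 5 has {7,9}; col 8 has {1,2,4,5,6,7,8,9}; box has {1,7,8,9} → only 3 remains.
(1,2) = 9: row 1 has {1,2,4,5,6,7,8}; col 2 has {2,3,5,6}; box has {2,4,5,6,7} → only 9 remains.
(4,3) = 2: row 4 has {1,3,8}; col 3 has {1,3,4,5,6,7,9}; box has {3,5,6} → only 2 remains.
(4,9) = 5: row 4 has {1,2,3,8}; col 9 has {1,3,4,6,7,8,9}; box has {1,3,7,8,9} → only 5 remains.
(5,3) = 8: row 5 has {3,7,9}; col 3 has {1,2,3,4,5,6,7,9}; box has {2,3,5,6} → only 8 remains.
(5,9) = 2: row 5 has {3,7,8,9}; col 9 has {1,3,4,5,6,7,8,9}; box has {1,3,5,7,8,9} → only 2 remains.
(1,1) = 3: row 1 has {1,2,4,5,6,7,8,9}; col 1 has {2,4,5,6}; box has {2,4,5,6,7,9} → only 3 remains.
(4,4) = 6: row 4 has {1,2,3,5,8}; col 4 has {1,2,3,4,9}; box has {1,2,3,4,7,8,9} → only 6 remains.
(4,7) = 4: row 4 has {1,2,3,5,6,8}; col 7 has {1,2,3,5,7,8,9}; box has {1,2,3,5,7,8,9} → only 4 remains.
(5,1) = 1: row 5 has {2,3,7,8,9}; col 1 has {2,3,4,5,6}; box has {2,3,5,6,8} → only 1 remains.
(5,2) = 4: row 5 has {1,2,3,7,8,9}; col 2 has {2,3,5,6,9}; box has {1,2,3,5,6,8} → only 4 remains.
(5,4) = 5: row 5 has {1,2,3,4,7,8,9}; col 4 has {1,2,3,4,6,9}; box has {1,2,3,4,6,7,8,9} → only 5 remains.
(5,7) = 6: row 5 has {1,2,3,4,5,7,8,9}; col 7 has {1,2,3,4,5,7,8,9}; box has {1,2,3,4,5,7,8,9} → only 6 remains.
(2,1) = 8: row 2 has {2,3,4,5,6,7,9}; col 1 has {1,2,3,4,5,6}; box has {2,3,4,5,6,7,9} → only 8 remains.
(2,2) = 1: row 2 has {2,3,4,5,6,7,8,9}; col 2 has {2,3,4,5,6,9}; box has {2,3,4,5,6,7,8,9} → only 1 remains.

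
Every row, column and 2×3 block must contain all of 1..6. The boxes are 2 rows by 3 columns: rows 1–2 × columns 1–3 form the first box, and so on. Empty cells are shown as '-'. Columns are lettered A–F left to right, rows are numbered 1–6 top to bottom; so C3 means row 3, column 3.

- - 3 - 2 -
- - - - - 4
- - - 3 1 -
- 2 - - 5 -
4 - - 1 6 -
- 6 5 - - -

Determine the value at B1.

E2 = 3 (sole candidate).
F4 = 6 (sole candidate).
B5 = 3 (sole candidate).
C5 = 2 (sole candidate).
F5 = 5 (sole candidate).
A6 = 1 (sole candidate).
E6 = 4 (sole candidate).
F1 = 1 (sole candidate).
F3 = 2 (sole candidate).
A4 = 3 (sole candidate).
D4 = 4 (sole candidate).
D6 = 2 (sole candidate).
F6 = 3 (sole candidate).
C4 = 1 (sole candidate).
C2 = 6 (sole candidate).
D2 = 5 (sole candidate).
C3 = 4 (sole candidate).
A1 = 5 (sole candidate).
B1 = 4: row 1 has {1,2,3,5}; col 2 has {2,3,6}; box has {3,5,6} → only 4 remains.

4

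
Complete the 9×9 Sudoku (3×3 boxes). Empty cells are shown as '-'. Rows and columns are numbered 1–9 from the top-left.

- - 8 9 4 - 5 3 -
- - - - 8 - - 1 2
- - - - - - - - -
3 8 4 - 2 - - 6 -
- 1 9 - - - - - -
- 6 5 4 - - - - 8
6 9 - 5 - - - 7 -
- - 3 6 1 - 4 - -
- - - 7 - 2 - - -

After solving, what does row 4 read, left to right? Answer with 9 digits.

384129765

row 2, column 4 = 3: row 2 has {1,2,8}; col 4 has {4,5,6,7,9}; box has {4,8,9} → only 3 remains.
row 4, column 4 = 1: row 4 has {2,3,4,6,8}; col 4 has {3,4,5,6,7,9}; box has {2,4} → only 1 remains.
row 5, column 4 = 8: row 5 has {1,9}; col 4 has {1,3,4,5,6,7,9}; box has {1,2,4} → only 8 remains.
row 7, column 5 = 3: row 7 has {5,6,7,9}; col 5 has {1,2,4,8}; box has {1,2,5,6,7} → only 3 remains.
row 7, column 9 = 1: row 7 has {3,5,6,7,9}; col 9 has {2,8}; box has {4,7} → only 1 remains.
row 9, column 3 = 1: row 9 has {2,7}; col 3 has {3,4,5,8,9}; box has {3,6,9} → only 1 remains.
row 9, column 5 = 9: row 9 has {1,2,7}; col 5 has {1,2,3,4,8}; box has {1,2,3,5,6,7} → only 9 remains.
row 3, column 4 = 2: row 3 has {}; col 4 has {1,3,4,5,6,7,8,9}; box has {3,4,8,9} → only 2 remains.
row 6, column 5 = 7: row 6 has {4,5,6,8}; col 5 has {1,2,3,4,8,9}; box has {1,2,4,8} → only 7 remains.
row 7, column 3 = 2: row 7 has {1,3,5,6,7,9}; col 3 has {1,3,4,5,8,9}; box has {1,3,6,9} → only 2 remains.
row 7, column 7 = 8: row 7 has {1,2,3,5,6,7,9}; col 7 has {4,5}; box has {1,4,7} → only 8 remains.
row 8, column 6 = 8: row 8 has {1,3,4,6}; col 6 has {2}; box has {1,2,3,5,6,7,9} → only 8 remains.
row 9, column 8 = 5: row 9 has {1,2,7,9}; col 8 has {1,3,6,7}; box has {1,4,7,8} → only 5 remains.
row 6, column 1 = 2: row 6 has {4,5,6,7,8}; col 1 has {3,6}; box has {1,3,4,5,6,8,9} → only 2 remains.
row 6, column 8 = 9: row 6 has {2,4,5,6,7,8}; col 8 has {1,3,5,6,7}; box has {6,8} → only 9 remains.
row 7, column 6 = 4: row 7 has {1,2,3,5,6,7,8,9}; col 6 has {2,8}; box has {1,2,3,5,6,7,8,9} → only 4 remains.
row 8, column 8 = 2: row 8 has {1,3,4,6,8}; col 8 has {1,3,5,6,7,9}; box has {1,4,5,7,8} → only 2 remains.
row 8, column 9 = 9: row 8 has {1,2,3,4,6,8}; col 9 has {1,2,8}; box has {1,2,4,5,7,8} → only 9 remains.
row 9, column 2 = 4: row 9 has {1,2,5,7,9}; col 2 has {1,6,8,9}; box has {1,2,3,6,9} → only 4 remains.
row 4, column 7 = 7: row 4 has {1,2,3,4,6,8}; col 7 has {4,5,8}; box has {6,8,9} → only 7 remains.
row 4, column 9 = 5: row 4 has {1,2,3,4,6,7,8}; col 9 has {1,2,8,9}; box has {6,7,8,9} → only 5 remains.
row 5, column 1 = 7: row 5 has {1,8,9}; col 1 has {2,3,6}; box has {1,2,3,4,5,6,8,9} → only 7 remains.
row 5, column 8 = 4: row 5 has {1,7,8,9}; col 8 has {1,2,3,5,6,7,9}; box has {5,6,7,8,9} → only 4 remains.
row 5, column 9 = 3: row 5 has {1,4,7,8,9}; col 9 has {1,2,5,8,9}; box has {4,5,6,7,8,9} → only 3 remains.
row 6, column 6 = 3: row 6 has {2,4,5,6,7,8,9}; col 6 has {2,4,8}; box has {1,2,4,7,8} → only 3 remains.
row 6, column 7 = 1: row 6 has {2,3,4,5,6,7,8,9}; col 7 has {4,5,7,8}; box has {3,4,5,6,7,8,9} → only 1 remains.
row 8, column 1 = 5: row 8 has {1,2,3,4,6,8,9}; col 1 has {2,3,6,7}; box has {1,2,3,4,6,9} → only 5 remains.
row 8, column 2 = 7: row 8 has {1,2,3,4,5,6,8,9}; col 2 has {1,4,6,8,9}; box has {1,2,3,4,5,6,9} → only 7 remains.
row 9, column 1 = 8: row 9 has {1,2,4,5,7,9}; col 1 has {2,3,5,6,7}; box has {1,2,3,4,5,6,7,9} → only 8 remains.
row 9, column 9 = 6: row 9 has {1,2,4,5,7,8,9}; col 9 has {1,2,3,5,8,9}; box has {1,2,4,5,7,8,9} → only 6 remains.
row 1, column 1 = 1: row 1 has {3,4,5,8,9}; col 1 has {2,3,5,6,7,8}; box has {8} → only 1 remains.
row 1, column 2 = 2: row 1 has {1,3,4,5,8,9}; col 2 has {1,4,6,7,8,9}; box has {1,8} → only 2 remains.
row 1, column 9 = 7: row 1 has {1,2,3,4,5,8,9}; col 9 has {1,2,3,5,6,8,9}; box has {1,2,3,5} → only 7 remains.
row 2, column 2 = 5: row 2 has {1,2,3,8}; col 2 has {1,2,4,6,7,8,9}; box has {1,2,8} → only 5 remains.
row 3, column 2 = 3: row 3 has {2}; col 2 has {1,2,4,5,6,7,8,9}; box has {1,2,5,8} → only 3 remains.
row 3, column 8 = 8: row 3 has {2,3}; col 8 has {1,2,3,4,5,6,7,9}; box has {1,2,3,5,7} → only 8 remains.
row 3, column 9 = 4: row 3 has {2,3,8}; col 9 has {1,2,3,5,6,7,8,9}; box has {1,2,3,5,7,8} → only 4 remains.
row 4, column 6 = 9: row 4 has {1,2,3,4,5,6,7,8}; col 6 has {2,3,4,8}; box has {1,2,3,4,7,8} → only 9 remains.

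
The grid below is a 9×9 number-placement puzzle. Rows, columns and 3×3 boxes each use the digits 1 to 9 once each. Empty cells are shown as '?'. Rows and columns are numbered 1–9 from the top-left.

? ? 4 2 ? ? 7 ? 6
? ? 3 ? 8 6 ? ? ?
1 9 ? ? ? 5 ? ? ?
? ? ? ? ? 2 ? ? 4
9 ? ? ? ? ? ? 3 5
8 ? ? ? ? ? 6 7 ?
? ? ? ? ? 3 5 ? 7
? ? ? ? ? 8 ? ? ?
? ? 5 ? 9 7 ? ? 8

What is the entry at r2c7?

r1c1 = 5: row 1 has {2,4,6,7}; col 1 has {1,8,9}; box has {1,3,4,9} → only 5 remains.
r1c2 = 8: row 1 has {2,4,5,6,7}; col 2 has {9}; box has {1,3,4,5,9} → only 8 remains.
r1c5 = 3: in row 1, 3 can only go here (every other open cell in that row sees a 3).
r2c8 = 5: in row 2, 5 can only go here (every other open cell in that row sees a 5).
r3c3 = 6: in row 3, 6 can only go here (every other open cell in that row sees a 6).
r7c3 = 8: in row 7, 8 can only go here (every other open cell in that row sees an 8).
r7c8 = 9: in row 7, 9 can only go here (every other open cell in that row sees a 9).
r1c8 = 1: row 1 has {2,3,4,5,6,7,8}; col 8 has {3,5,7,9}; box has {5,6,7} → only 1 remains.
r4c8 = 8: row 4 has {2,4}; col 8 has {1,3,5,7,9}; box has {3,4,5,6,7} → only 8 remains.
r1c6 = 9: row 1 has {1,2,3,4,5,6,7,8}; col 6 has {2,3,5,6,7,8}; box has {2,3,5,6,8} → only 9 remains.
r2c4 = 1: in row 2, 1 can only go here (every other open cell in that row sees a 1).
r2c7 = 4: in row 2, 4 can only go here (every other open cell in that row sees a 4).

4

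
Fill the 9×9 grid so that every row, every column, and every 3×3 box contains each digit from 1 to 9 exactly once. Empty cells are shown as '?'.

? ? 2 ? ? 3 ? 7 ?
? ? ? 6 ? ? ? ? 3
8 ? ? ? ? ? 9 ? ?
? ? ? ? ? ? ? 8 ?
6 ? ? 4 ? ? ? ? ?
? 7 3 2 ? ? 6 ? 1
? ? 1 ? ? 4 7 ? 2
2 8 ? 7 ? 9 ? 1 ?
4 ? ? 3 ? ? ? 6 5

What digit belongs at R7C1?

3

R8C9 = 4: row 8 has {1,2,7,8,9}; col 9 has {1,2,3,5}; box has {1,2,5,6,7} → only 4 remains.
R9C2 = 9: row 9 has {3,4,5,6}; col 2 has {7,8}; box has {1,2,4,8} → only 9 remains.
R9C3 = 7: row 9 has {3,4,5,6,9}; col 3 has {1,2,3}; box has {1,2,4,8,9} → only 7 remains.
R9C7 = 8: row 9 has {3,4,5,6,7,9}; col 7 has {6,7,9}; box has {1,2,4,5,6,7} → only 8 remains.
R3C9 = 6: row 3 has {8,9}; col 9 has {1,2,3,4,5}; box has {3,7,9} → only 6 remains.
R8C7 = 3: row 8 has {1,2,4,7,8,9}; col 7 has {6,7,8,9}; box has {1,2,4,5,6,7,8} → only 3 remains.
R1C9 = 8: row 1 has {2,3,7}; col 9 has {1,2,3,4,5,6}; box has {3,6,7,9} → only 8 remains.
R7C8 = 9: row 7 has {1,2,4,7}; col 8 has {1,6,7,8}; box has {1,2,3,4,5,6,7,8} → only 9 remains.
R1C2 = 6: in row 1, 6 can only go here (every other open cell in that row sees a 6).
R3C2 = 3: in row 3, 3 can only go here (every other open cell in that row sees a 3).
R7C2 = 5: row 7 has {1,2,4,7,9}; col 2 has {3,6,7,8,9}; box has {1,2,4,7,8,9} → only 5 remains.
R7C4 = 8: row 7 has {1,2,4,5,7,9}; col 4 has {2,3,4,6,7}; box has {3,4,7,9} → only 8 remains.
R7C5 = 6: row 7 has {1,2,4,5,7,8,9}; col 5 has {}; box has {3,4,7,8,9} → only 6 remains.
R8C3 = 6: row 8 has {1,2,3,4,7,8,9}; col 3 has {1,2,3,7}; box has {1,2,4,5,7,8,9} → only 6 remains.
R8C5 = 5: row 8 has {1,2,3,4,6,7,8,9}; col 5 has {6}; box has {3,4,6,7,8,9} → only 5 remains.
R7C1 = 3: row 7 has {1,2,4,5,6,7,8,9}; col 1 has {2,4,6,8}; box has {1,2,4,5,6,7,8,9} → only 3 remains.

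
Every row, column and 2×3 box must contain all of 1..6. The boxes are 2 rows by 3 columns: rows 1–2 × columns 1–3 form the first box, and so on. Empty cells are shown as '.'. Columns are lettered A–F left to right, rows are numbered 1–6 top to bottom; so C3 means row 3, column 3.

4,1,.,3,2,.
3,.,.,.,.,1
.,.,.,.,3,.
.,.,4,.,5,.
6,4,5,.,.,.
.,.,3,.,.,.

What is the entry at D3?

C1 = 6: row 1 has {1,2,3,4}; col 3 has {3,4,5}; box has {1,3,4} → only 6 remains.
F1 = 5: row 1 has {1,2,3,4,6}; col 6 has {1}; box has {1,2,3} → only 5 remains.
C2 = 2: row 2 has {1,3}; col 3 has {3,4,5,6}; box has {1,3,4,6} → only 2 remains.
C3 = 1: row 3 has {3}; col 3 has {2,3,4,5,6}; box has {4} → only 1 remains.
A4 = 2: row 4 has {4,5}; col 1 has {3,4,6}; box has {1,4} → only 2 remains.
F4 = 6: row 4 has {2,4,5}; col 6 has {1,5}; box has {3,5} → only 6 remains.
E5 = 1: row 5 has {4,5,6}; col 5 has {2,3,5}; box has {} → only 1 remains.
A6 = 1: row 6 has {3}; col 1 has {2,3,4,6}; box has {3,4,5,6} → only 1 remains.
B6 = 2: row 6 has {1,3}; col 2 has {1,4}; box has {1,3,4,5,6} → only 2 remains.
F6 = 4: row 6 has {1,2,3}; col 6 has {1,5,6}; box has {1} → only 4 remains.
B2 = 5: row 2 has {1,2,3}; col 2 has {1,2,4}; box has {1,2,3,4,6} → only 5 remains.
A3 = 5: row 3 has {1,3}; col 1 has {1,2,3,4,6}; box has {1,2,4} → only 5 remains.
B3 = 6: row 3 has {1,3,5}; col 2 has {1,2,4,5}; box has {1,2,4,5} → only 6 remains.
F3 = 2: row 3 has {1,3,5,6}; col 6 has {1,4,5,6}; box has {3,5,6} → only 2 remains.
B4 = 3: row 4 has {2,4,5,6}; col 2 has {1,2,4,5,6}; box has {1,2,4,5,6} → only 3 remains.
D4 = 1: row 4 has {2,3,4,5,6}; col 4 has {3}; box has {2,3,5,6} → only 1 remains.
D5 = 2: row 5 has {1,4,5,6}; col 4 has {1,3}; box has {1,4} → only 2 remains.
F5 = 3: row 5 has {1,2,4,5,6}; col 6 has {1,2,4,5,6}; box has {1,2,4} → only 3 remains.
E6 = 6: row 6 has {1,2,3,4}; col 5 has {1,2,3,5}; box has {1,2,3,4} → only 6 remains.
E2 = 4: row 2 has {1,2,3,5}; col 5 has {1,2,3,5,6}; box has {1,2,3,5} → only 4 remains.
D3 = 4: row 3 has {1,2,3,5,6}; col 4 has {1,2,3}; box has {1,2,3,5,6} → only 4 remains.

4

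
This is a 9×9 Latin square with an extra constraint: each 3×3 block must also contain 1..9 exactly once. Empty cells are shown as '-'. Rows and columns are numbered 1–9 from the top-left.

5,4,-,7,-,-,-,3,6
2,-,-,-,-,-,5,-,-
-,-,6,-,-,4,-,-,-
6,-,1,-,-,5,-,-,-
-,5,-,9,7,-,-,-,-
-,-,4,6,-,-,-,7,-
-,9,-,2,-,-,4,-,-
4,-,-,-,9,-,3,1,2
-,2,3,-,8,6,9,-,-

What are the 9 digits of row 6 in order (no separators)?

934612875

row 8, column 4 = 5: row 8 has {1,2,3,4,9}; col 4 has {2,6,7,9}; box has {2,6,8,9} → only 5 remains.
row 8, column 6 = 7: row 8 has {1,2,3,4,5,9}; col 6 has {4,5,6}; box has {2,5,6,8,9} → only 7 remains.
row 9, column 8 = 5: row 9 has {2,3,6,8,9}; col 8 has {1,3,7}; box has {1,2,3,4,9} → only 5 remains.
row 9, column 9 = 7: row 9 has {2,3,5,6,8,9}; col 9 has {2,6}; box has {1,2,3,4,5,9} → only 7 remains.
row 7, column 9 = 8: row 7 has {2,4,9}; col 9 has {2,6,7}; box has {1,2,3,4,5,7,9} → only 8 remains.
row 8, column 3 = 8: row 8 has {1,2,3,4,5,7,9}; col 3 has {1,3,4,6}; box has {2,3,4,9} → only 8 remains.
row 9, column 1 = 1: row 9 has {2,3,5,6,7,8,9}; col 1 has {2,4,5,6}; box has {2,3,4,8,9} → only 1 remains.
row 9, column 4 = 4: row 9 has {1,2,3,5,6,7,8,9}; col 4 has {2,5,6,7,9}; box has {2,5,6,7,8,9} → only 4 remains.
row 1, column 3 = 9: row 1 has {3,4,5,6,7}; col 3 has {1,3,4,6,8}; box has {2,4,5,6} → only 9 remains.
row 2, column 3 = 7: row 2 has {2,5}; col 3 has {1,3,4,6,8,9}; box has {2,4,5,6,9} → only 7 remains.
row 5, column 3 = 2: row 5 has {5,7,9}; col 3 has {1,3,4,6,7,8,9}; box has {1,4,5,6} → only 2 remains.
row 7, column 1 = 7: row 7 has {2,4,8,9}; col 1 has {1,2,4,5,6}; box has {1,2,3,4,8,9} → only 7 remains.
row 7, column 3 = 5: row 7 has {2,4,7,8,9}; col 3 has {1,2,3,4,6,7,8,9}; box has {1,2,3,4,7,8,9} → only 5 remains.
row 7, column 8 = 6: row 7 has {2,4,5,7,8,9}; col 8 has {1,3,5,7}; box has {1,2,3,4,5,7,8,9} → only 6 remains.
row 8, column 2 = 6: row 8 has {1,2,3,4,5,7,8,9}; col 2 has {2,4,5,9}; box has {1,2,3,4,5,7,8,9} → only 6 remains.
row 2, column 5 = 6: in row 2, 6 can only go here (every other open cell in that row sees a 6).
row 3, column 5 = 5: in row 3, 5 can only go here (every other open cell in that row sees a 5).
row 3, column 7 = 7: in row 3, 7 can only go here (every other open cell in that row sees a 7).
row 3, column 8 = 2: in row 3, 2 can only go here (every other open cell in that row sees a 2).
row 3, column 9 = 9: in row 3, 9 can only go here (every other open cell in that row sees a 9).
row 2, column 6 = 9: in row 2, 9 can only go here (every other open cell in that row sees a 9).
row 4, column 2 = 7: in row 4, 7 can only go here (every other open cell in that row sees a 7).
row 4, column 8 = 9: in row 4, 9 can only go here (every other open cell in that row sees a 9).
row 5, column 7 = 6: in row 5, 6 can only go here (every other open cell in that row sees a 6).
row 6, column 9 = 5: in row 6, 5 can only go here (every other open cell in that row sees a 5).
row 6, column 1 = 9: in row 6, 9 can only go here (every other open cell in that row sees a 9).
row 4, column 5 = 4: in column 5, 4 can only go here (every other open cell in that column sees a 4).
row 4, column 9 = 3: row 4 has {1,4,5,6,7,9}; col 9 has {2,5,6,7,8,9}; box has {5,6,7,9} → only 3 remains.
row 4, column 4 = 8: row 4 has {1,3,4,5,6,7,9}; col 4 has {2,4,5,6,7,9}; box has {4,5,6,7,9} → only 8 remains.
row 4, column 7 = 2: row 4 has {1,3,4,5,6,7,8,9}; col 7 has {3,4,5,6,7,9}; box has {3,5,6,7,9} → only 2 remains.
row 1, column 6 = 8: in column 6, 8 can only go here (every other open cell in that column sees an 8).
row 1, column 7 = 1: row 1 has {3,4,5,6,7,8,9}; col 7 has {2,3,4,5,6,7,9}; box has {2,3,5,6,7,9} → only 1 remains.
row 2, column 9 = 4: row 2 has {2,5,6,7,9}; col 9 has {2,3,5,6,7,8,9}; box has {1,2,3,5,6,7,9} → only 4 remains.
row 5, column 9 = 1: row 5 has {2,5,6,7,9}; col 9 has {2,3,4,5,6,7,8,9}; box has {2,3,5,6,7,9} → only 1 remains.
row 6, column 7 = 8: row 6 has {4,5,6,7,9}; col 7 has {1,2,3,4,5,6,7,9}; box has {1,2,3,5,6,7,9} → only 8 remains.
row 1, column 5 = 2: row 1 has {1,3,4,5,6,7,8,9}; col 5 has {4,5,6,7,8,9}; box has {4,5,6,7,8,9} → only 2 remains.
row 2, column 8 = 8: row 2 has {2,4,5,6,7,9}; col 8 has {1,2,3,5,6,7,9}; box has {1,2,3,4,5,6,7,9} → only 8 remains.
row 5, column 6 = 3: row 5 has {1,2,5,6,7,9}; col 6 has {4,5,6,7,8,9}; box has {4,5,6,7,8,9} → only 3 remains.
row 5, column 8 = 4: row 5 has {1,2,3,5,6,7,9}; col 8 has {1,2,3,5,6,7,8,9}; box has {1,2,3,5,6,7,8,9} → only 4 remains.
row 6, column 2 = 3: row 6 has {4,5,6,7,8,9}; col 2 has {2,4,5,6,7,9}; box has {1,2,4,5,6,7,9} → only 3 remains.
row 6, column 5 = 1: row 6 has {3,4,5,6,7,8,9}; col 5 has {2,4,5,6,7,8,9}; box has {3,4,5,6,7,8,9} → only 1 remains.
row 6, column 6 = 2: row 6 has {1,3,4,5,6,7,8,9}; col 6 has {3,4,5,6,7,8,9}; box has {1,3,4,5,6,7,8,9} → only 2 remains.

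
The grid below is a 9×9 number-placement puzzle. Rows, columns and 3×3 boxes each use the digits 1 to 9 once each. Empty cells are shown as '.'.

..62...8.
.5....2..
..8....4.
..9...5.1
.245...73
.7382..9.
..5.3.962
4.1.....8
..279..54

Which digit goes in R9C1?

6

R2C3 = 7 (sole candidate).
R4C8 = 2 (sole candidate).
R6C9 = 6 (sole candidate).
R7C2 = 8 (sole candidate).
R8C4 = 6 (sole candidate).
R8C5 = 5 (sole candidate).
R8C6 = 2 (sole candidate).
R8C8 = 3 (sole candidate).
R9C7 = 1 (sole candidate).
R2C8 = 1 (sole candidate).
R2C9 = 9 (sole candidate).
R4C2 = 6 (sole candidate).
R5C7 = 8 (sole candidate).
R6C7 = 4 (sole candidate).
R7C1 = 7 (sole candidate).
R8C2 = 9 (sole candidate).
R8C7 = 7 (sole candidate).
R9C2 = 3 (sole candidate).
R9C6 = 8 (sole candidate).
R1C7 = 3 (sole candidate).
R2C1 = 3 (sole candidate).
R2C4 = 4 (sole candidate).
R2C6 = 6 (sole candidate).
R3C2 = 1 (sole candidate).
R3C5 = 7 (sole candidate).
R3C7 = 6 (sole candidate).
R3C9 = 5 (sole candidate).
R4C1 = 8 (sole candidate).
R4C4 = 3 (sole candidate).
R4C5 = 4 (sole candidate).
R4C6 = 7 (sole candidate).
R5C1 = 1 (sole candidate).
R5C5 = 6 (sole candidate).
R5C6 = 9 (sole candidate).
R6C1 = 5 (sole candidate).
R6C6 = 1 (sole candidate).
R7C4 = 1 (sole candidate).
R7C6 = 4 (sole candidate).
R9C1 = 6: row 9 has {1,2,3,4,5,7,8,9}; col 1 has {1,3,4,5,7,8}; box has {1,2,3,4,5,7,8,9} → only 6 remains.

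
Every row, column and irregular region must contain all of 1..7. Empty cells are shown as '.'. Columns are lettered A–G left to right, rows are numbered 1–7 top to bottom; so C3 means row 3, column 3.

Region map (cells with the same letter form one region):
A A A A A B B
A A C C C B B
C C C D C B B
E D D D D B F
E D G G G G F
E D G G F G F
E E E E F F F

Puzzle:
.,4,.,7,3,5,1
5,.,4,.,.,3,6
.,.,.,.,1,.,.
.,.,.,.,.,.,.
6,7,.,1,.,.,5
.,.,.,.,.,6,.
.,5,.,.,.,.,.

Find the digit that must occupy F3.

7

A1 = 2 (sole candidate).
C1 = 6 (sole candidate).
B2 = 1 (sole candidate).
D2 = 2 (sole candidate).
E2 = 7 (sole candidate).
A3 = 3 (sole candidate).
B3 = 6 (sole candidate).
C3 = 5 (sole candidate).
D3 = 4 (sole candidate).
D7 = 3 (sole candidate).
D6 = 5 (sole candidate).
D4 = 6 (sole candidate).
E4 = 5 (hidden single in row 4).
C5 = 3 (hidden single in row 5).
A6 = 1 (hidden single in row 6).
C4 = 1 (hidden single in row 4).
F7 = 1 (hidden single in row 7).
E7 = 6 (hidden single in row 7).
F4 = 4 (hidden single in region B).
A4 = 7 (sole candidate).
F5 = 2 (sole candidate).
C6 = 7 (sole candidate).
A7 = 4 (sole candidate).
C7 = 2 (sole candidate).
G7 = 7 (sole candidate).
F3 = 7: row 3 has {1,3,4,5,6}; col 6 has {1,2,3,4,5,6}; region has {1,3,4,5,6} → only 7 remains.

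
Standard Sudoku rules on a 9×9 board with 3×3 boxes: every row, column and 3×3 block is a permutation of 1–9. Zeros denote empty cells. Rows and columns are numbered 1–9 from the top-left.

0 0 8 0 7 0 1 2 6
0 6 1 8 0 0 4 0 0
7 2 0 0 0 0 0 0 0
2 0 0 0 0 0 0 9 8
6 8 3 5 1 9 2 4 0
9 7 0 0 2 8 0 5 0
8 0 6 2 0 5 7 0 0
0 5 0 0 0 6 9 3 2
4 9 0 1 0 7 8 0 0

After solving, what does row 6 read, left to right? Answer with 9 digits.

974328651

row 2, column 8 = 7: row 2 has {1,4,6,8}; col 8 has {2,3,4,5,9}; box has {1,2,4,6} → only 7 remains.
row 3, column 8 = 8: row 3 has {2,7}; col 8 has {2,3,4,5,7,9}; box has {1,2,4,6,7} → only 8 remains.
row 5, column 9 = 7: row 5 has {1,2,3,4,5,6,8,9}; col 9 has {2,6,8}; box has {2,4,5,8,9} → only 7 remains.
row 6, column 3 = 4: row 6 has {2,5,7,8,9}; col 3 has {1,3,6,8}; box has {2,3,6,7,8,9} → only 4 remains.
row 7, column 8 = 1: row 7 has {2,5,6,7,8}; col 8 has {2,3,4,5,7,8,9}; box has {2,3,7,8,9} → only 1 remains.
row 7, column 9 = 4: row 7 has {1,2,5,6,7,8}; col 9 has {2,6,7,8}; box has {1,2,3,7,8,9} → only 4 remains.
row 8, column 1 = 1: row 8 has {2,3,5,6,9}; col 1 has {2,4,6,7,8,9}; box has {4,5,6,8,9} → only 1 remains.
row 8, column 3 = 7: row 8 has {1,2,3,5,6,9}; col 3 has {1,3,4,6,8}; box has {1,4,5,6,8,9} → only 7 remains.
row 8, column 4 = 4: row 8 has {1,2,3,5,6,7,9}; col 4 has {1,2,5,8}; box has {1,2,5,6,7} → only 4 remains.
row 8, column 5 = 8: row 8 has {1,2,3,4,5,6,7,9}; col 5 has {1,2,7}; box has {1,2,4,5,6,7} → only 8 remains.
row 9, column 3 = 2: row 9 has {1,4,7,8,9}; col 3 has {1,3,4,6,7,8}; box has {1,4,5,6,7,8,9} → only 2 remains.
row 9, column 5 = 3: row 9 has {1,2,4,7,8,9}; col 5 has {1,2,7,8}; box has {1,2,4,5,6,7,8} → only 3 remains.
row 9, column 8 = 6: row 9 has {1,2,3,4,7,8,9}; col 8 has {1,2,3,4,5,7,8,9}; box has {1,2,3,4,7,8,9} → only 6 remains.
row 9, column 9 = 5: row 9 has {1,2,3,4,6,7,8,9}; col 9 has {2,4,6,7,8}; box has {1,2,3,4,6,7,8,9} → only 5 remains.
row 4, column 2 = 1: row 4 has {2,8,9}; col 2 has {2,5,6,7,8,9}; box has {2,3,4,6,7,8,9} → only 1 remains.
row 4, column 3 = 5: row 4 has {1,2,8,9}; col 3 has {1,2,3,4,6,7,8}; box has {1,2,3,4,6,7,8,9} → only 5 remains.
row 7, column 2 = 3: row 7 has {1,2,4,5,6,7,8}; col 2 has {1,2,5,6,7,8,9}; box has {1,2,4,5,6,7,8,9} → only 3 remains.
row 7, column 5 = 9: row 7 has {1,2,3,4,5,6,7,8}; col 5 has {1,2,3,7,8}; box has {1,2,3,4,5,6,7,8} → only 9 remains.
row 1, column 2 = 4: row 1 has {1,2,6,7,8}; col 2 has {1,2,3,5,6,7,8,9}; box has {1,2,6,7,8} → only 4 remains.
row 1, column 6 = 3: row 1 has {1,2,4,6,7,8}; col 6 has {5,6,7,8,9}; box has {7,8} → only 3 remains.
row 2, column 5 = 5: row 2 has {1,4,6,7,8}; col 5 has {1,2,3,7,8,9}; box has {3,7,8} → only 5 remains.
row 2, column 6 = 2: row 2 has {1,4,5,6,7,8}; col 6 has {3,5,6,7,8,9}; box has {3,5,7,8} → only 2 remains.
row 3, column 3 = 9: row 3 has {2,7,8}; col 3 has {1,2,3,4,5,6,7,8}; box has {1,2,4,6,7,8} → only 9 remains.
row 3, column 4 = 6: row 3 has {2,7,8,9}; col 4 has {1,2,4,5,8}; box has {2,3,5,7,8} → only 6 remains.
row 3, column 5 = 4: row 3 has {2,6,7,8,9}; col 5 has {1,2,3,5,7,8,9}; box has {2,3,5,6,7,8} → only 4 remains.
row 3, column 6 = 1: row 3 has {2,4,6,7,8,9}; col 6 has {2,3,5,6,7,8,9}; box has {2,3,4,5,6,7,8} → only 1 remains.
row 3, column 9 = 3: row 3 has {1,2,4,6,7,8,9}; col 9 has {2,4,5,6,7,8}; box has {1,2,4,6,7,8} → only 3 remains.
row 4, column 5 = 6: row 4 has {1,2,5,8,9}; col 5 has {1,2,3,4,5,7,8,9}; box has {1,2,5,8,9} → only 6 remains.
row 4, column 6 = 4: row 4 has {1,2,5,6,8,9}; col 6 has {1,2,3,5,6,7,8,9}; box has {1,2,5,6,8,9} → only 4 remains.
row 4, column 7 = 3: row 4 has {1,2,4,5,6,8,9}; col 7 has {1,2,4,7,8,9}; box has {2,4,5,7,8,9} → only 3 remains.
row 6, column 4 = 3: row 6 has {2,4,5,7,8,9}; col 4 has {1,2,4,5,6,8}; box has {1,2,4,5,6,8,9} → only 3 remains.
row 6, column 7 = 6: row 6 has {2,3,4,5,7,8,9}; col 7 has {1,2,3,4,7,8,9}; box has {2,3,4,5,7,8,9} → only 6 remains.
row 6, column 9 = 1: row 6 has {2,3,4,5,6,7,8,9}; col 9 has {2,3,4,5,6,7,8}; box has {2,3,4,5,6,7,8,9} → only 1 remains.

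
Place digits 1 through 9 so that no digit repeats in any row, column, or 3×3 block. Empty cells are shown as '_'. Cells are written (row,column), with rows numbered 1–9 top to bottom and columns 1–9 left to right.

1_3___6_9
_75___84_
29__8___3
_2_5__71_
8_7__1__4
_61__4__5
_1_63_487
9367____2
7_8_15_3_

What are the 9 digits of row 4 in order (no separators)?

429563718

(2,1) = 6: row 2 has {4,5,7,8}; col 1 has {1,2,7,8,9}; box has {1,2,3,5,7,9} → only 6 remains.
(2,9) = 1: row 2 has {4,5,6,7,8}; col 9 has {2,3,4,5,7,9}; box has {3,4,6,8,9} → only 1 remains.
(3,3) = 4: row 3 has {2,3,8,9}; col 3 has {1,3,5,6,7,8}; box has {1,2,3,5,6,7,9} → only 4 remains.
(3,4) = 1: row 3 has {2,3,4,8,9}; col 4 has {5,6,7}; box has {8} → only 1 remains.
(3,7) = 5: row 3 has {1,2,3,4,8,9}; col 7 has {4,6,7,8}; box has {1,3,4,6,8,9} → only 5 remains.
(3,8) = 7: row 3 has {1,2,3,4,5,8,9}; col 8 has {1,3,4,8}; box has {1,3,4,5,6,8,9} → only 7 remains.
(4,3) = 9: row 4 has {1,2,5,7}; col 3 has {1,3,4,5,6,7,8}; box has {1,2,6,7,8} → only 9 remains.
(4,5) = 6: row 4 has {1,2,5,7,9}; col 5 has {1,3,8}; box has {1,4,5} → only 6 remains.
(4,9) = 8: row 4 has {1,2,5,6,7,9}; col 9 has {1,2,3,4,5,7,9}; box has {1,4,5,7} → only 8 remains.
(5,2) = 5: row 5 has {1,4,7,8}; col 2 has {1,2,3,6,7,9}; box has {1,2,6,7,8,9} → only 5 remains.
(6,1) = 3: row 6 has {1,4,5,6}; col 1 has {1,2,6,7,8,9}; box has {1,2,5,6,7,8,9} → only 3 remains.
(7,1) = 5: row 7 has {1,3,4,6,7,8}; col 1 has {1,2,3,6,7,8,9}; box has {1,3,6,7,8,9} → only 5 remains.
(7,3) = 2: row 7 has {1,3,4,5,6,7,8}; col 3 has {1,3,4,5,6,7,8,9}; box has {1,3,5,6,7,8,9} → only 2 remains.
(7,6) = 9: row 7 has {1,2,3,4,5,6,7,8}; col 6 has {1,4,5}; box has {1,3,5,6,7} → only 9 remains.
(8,5) = 4: row 8 has {2,3,6,7,9}; col 5 has {1,3,6,8}; box has {1,3,5,6,7,9} → only 4 remains.
(8,6) = 8: row 8 has {2,3,4,6,7,9}; col 6 has {1,4,5,9}; box has {1,3,4,5,6,7,9} → only 8 remains.
(8,7) = 1: row 8 has {2,3,4,6,7,8,9}; col 7 has {4,5,6,7,8}; box has {2,3,4,7,8} → only 1 remains.
(8,8) = 5: row 8 has {1,2,3,4,6,7,8,9}; col 8 has {1,3,4,7,8}; box has {1,2,3,4,7,8} → only 5 remains.
(9,2) = 4: row 9 has {1,3,5,7,8}; col 2 has {1,2,3,5,6,7,9}; box has {1,2,3,5,6,7,8,9} → only 4 remains.
(9,4) = 2: row 9 has {1,3,4,5,7,8}; col 4 has {1,5,6,7}; box has {1,3,4,5,6,7,8,9} → only 2 remains.
(9,7) = 9: row 9 has {1,2,3,4,5,7,8}; col 7 has {1,4,5,6,7,8}; box has {1,2,3,4,5,7,8} → only 9 remains.
(9,9) = 6: row 9 has {1,2,3,4,5,7,8,9}; col 9 has {1,2,3,4,5,7,8,9}; box has {1,2,3,4,5,7,8,9} → only 6 remains.
(1,2) = 8: row 1 has {1,3,6,9}; col 2 has {1,2,3,4,5,6,7,9}; box has {1,2,3,4,5,6,7,9} → only 8 remains.
(1,4) = 4: row 1 has {1,3,6,8,9}; col 4 has {1,2,5,6,7}; box has {1,8} → only 4 remains.
(1,8) = 2: row 1 has {1,3,4,6,8,9}; col 8 has {1,3,4,5,7,8}; box has {1,3,4,5,6,7,8,9} → only 2 remains.
(3,6) = 6: row 3 has {1,2,3,4,5,7,8,9}; col 6 has {1,4,5,8,9}; box has {1,4,8} → only 6 remains.
(4,1) = 4: row 4 has {1,2,5,6,7,8,9}; col 1 has {1,2,3,5,6,7,8,9}; box has {1,2,3,5,6,7,8,9} → only 4 remains.
(4,6) = 3: row 4 has {1,2,4,5,6,7,8,9}; col 6 has {1,4,5,6,8,9}; box has {1,4,5,6} → only 3 remains.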